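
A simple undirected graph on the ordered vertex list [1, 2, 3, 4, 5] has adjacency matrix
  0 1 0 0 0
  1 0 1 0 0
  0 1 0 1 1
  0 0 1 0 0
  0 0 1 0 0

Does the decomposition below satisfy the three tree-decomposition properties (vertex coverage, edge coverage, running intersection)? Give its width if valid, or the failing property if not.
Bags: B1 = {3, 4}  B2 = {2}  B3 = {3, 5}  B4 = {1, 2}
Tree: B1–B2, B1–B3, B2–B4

A tree decomposition must satisfy three properties: every vertex lies in some bag; for every edge, both endpoints lie together in some bag; and for every vertex, the bags containing it form a connected subtree. Here edge (3,2) lies in no bag, so the decomposition is invalid.

No — edge (3,2) lies in no bag.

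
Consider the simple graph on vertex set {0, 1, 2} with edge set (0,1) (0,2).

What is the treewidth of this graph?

A width-1 tree decomposition is:
Bags: B1 = {0, 1}  B2 = {0, 2}
Tree: B1–B2
Each bag holds 2 vertices, so the decomposition has width 1, which upper-bounds the treewidth. G has an edge, so its treewidth is at least 1. Hence tw(G) = 1 exactly.

1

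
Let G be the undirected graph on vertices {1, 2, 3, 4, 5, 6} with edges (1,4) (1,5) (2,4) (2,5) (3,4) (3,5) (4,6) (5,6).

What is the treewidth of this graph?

2

A width-2 tree decomposition is:
Bags: B1 = {4, 5, 6}  B2 = {3, 4, 5}  B3 = {1, 4, 5}  B4 = {2, 4, 5}
Tree: B1–B2, B2–B3, B3–B4
Each bag holds 3 vertices, so the decomposition has width 2, which upper-bounds the treewidth. Since 4–6–5–3–4 is a cycle in G, G is not acyclic. Forests are exactly the graphs of treewidth ≤ 1, so tw(G) ≥ 2. Therefore the treewidth is 2.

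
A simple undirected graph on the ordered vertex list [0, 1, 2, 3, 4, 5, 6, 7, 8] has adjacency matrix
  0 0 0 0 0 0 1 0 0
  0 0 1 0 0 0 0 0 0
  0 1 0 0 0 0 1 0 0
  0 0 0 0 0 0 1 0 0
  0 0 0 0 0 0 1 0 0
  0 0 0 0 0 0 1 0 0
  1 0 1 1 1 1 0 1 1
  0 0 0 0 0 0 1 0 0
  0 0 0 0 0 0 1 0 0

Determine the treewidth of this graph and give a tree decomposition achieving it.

Each bag holds 2 vertices, so the decomposition has width 1, which upper-bounds the treewidth. Since G has at least one edge (e.g. 4–6), it is not an edgeless graph, so tw(G) ≥ 1. Combining the bounds, tw(G) = 1.

Treewidth 1.
Bags: B1 = {4, 6}  B2 = {0, 6}  B3 = {6, 8}  B4 = {3, 6}  B5 = {6, 7}  B6 = {2, 6}  B7 = {5, 6}  B8 = {1, 2}
Tree: B1–B2, B1–B3, B1–B4, B4–B5, B1–B6, B4–B7, B6–B8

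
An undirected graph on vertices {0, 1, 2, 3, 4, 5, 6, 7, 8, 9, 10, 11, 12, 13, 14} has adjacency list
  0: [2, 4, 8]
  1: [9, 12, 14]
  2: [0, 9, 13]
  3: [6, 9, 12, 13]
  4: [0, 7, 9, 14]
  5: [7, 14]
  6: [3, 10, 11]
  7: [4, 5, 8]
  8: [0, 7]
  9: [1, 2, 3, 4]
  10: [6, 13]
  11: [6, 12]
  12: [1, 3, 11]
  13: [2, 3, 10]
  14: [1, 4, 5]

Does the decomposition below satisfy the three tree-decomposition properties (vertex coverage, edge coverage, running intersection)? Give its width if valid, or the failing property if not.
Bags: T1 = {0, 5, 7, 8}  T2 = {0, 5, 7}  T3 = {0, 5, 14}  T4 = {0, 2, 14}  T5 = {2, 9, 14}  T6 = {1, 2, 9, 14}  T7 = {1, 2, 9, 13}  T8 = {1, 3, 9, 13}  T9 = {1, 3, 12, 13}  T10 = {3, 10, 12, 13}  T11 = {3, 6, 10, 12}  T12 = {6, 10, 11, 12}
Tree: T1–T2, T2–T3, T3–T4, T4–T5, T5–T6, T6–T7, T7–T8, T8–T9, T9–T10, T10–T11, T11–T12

No — vertex 4 appears in no bag.

A tree decomposition must satisfy three properties: every vertex lies in some bag; for every edge, both endpoints lie together in some bag; and for every vertex, the bags containing it form a connected subtree. Here vertex 4 appears in no bag, so the decomposition is invalid.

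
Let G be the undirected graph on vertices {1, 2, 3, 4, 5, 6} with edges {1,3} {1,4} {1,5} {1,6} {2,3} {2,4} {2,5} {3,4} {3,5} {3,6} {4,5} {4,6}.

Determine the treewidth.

A width-3 tree decomposition is:
Bags: B1 = {1, 3, 4, 6}  B2 = {1, 3, 4, 5}  B3 = {2, 3, 4, 5}
Tree: B1–B2, B2–B3
The largest bag has 4 vertices, giving width 3; this decomposition certifies tw(G) ≤ 3. For the lower bound, the 4 vertices {1, 3, 4, 5} are pairwise adjacent, and any tree decomposition puts a clique entirely inside one bag — forcing width ≥ 3. Combining the bounds, tw(G) = 3.

3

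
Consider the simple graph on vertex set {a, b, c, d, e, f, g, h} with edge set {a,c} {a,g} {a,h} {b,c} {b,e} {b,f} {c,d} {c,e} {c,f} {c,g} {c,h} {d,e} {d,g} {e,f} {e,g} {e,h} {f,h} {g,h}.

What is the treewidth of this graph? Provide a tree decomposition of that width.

Each bag holds 4 vertices, so the decomposition has width 3, which upper-bounds the treewidth. For the lower bound, the 4 vertices {c, d, e, g} are pairwise adjacent, and any tree decomposition puts a clique entirely inside one bag — forcing width ≥ 3. Therefore the treewidth is 3.

Treewidth 3.
One optimal decomposition is:
Bags: B1 = {a, c, g, h}  B2 = {c, e, g, h}  B3 = {c, e, f, h}  B4 = {b, c, e, f}  B5 = {c, d, e, g}
Tree: B1–B2, B2–B3, B3–B4, B2–B5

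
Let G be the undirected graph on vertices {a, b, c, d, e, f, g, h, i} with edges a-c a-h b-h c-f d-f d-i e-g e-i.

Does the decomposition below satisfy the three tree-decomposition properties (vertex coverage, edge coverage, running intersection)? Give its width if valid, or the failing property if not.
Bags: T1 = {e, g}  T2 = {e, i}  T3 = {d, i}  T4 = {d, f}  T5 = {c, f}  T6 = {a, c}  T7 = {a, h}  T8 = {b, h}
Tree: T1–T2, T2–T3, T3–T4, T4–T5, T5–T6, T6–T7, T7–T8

Vertex coverage: the bags together contain {a, b, c, d, e, f, g, h, i}, the full vertex set. Edge coverage: each edge of G has both endpoints in at least one bag. Running intersection: for every vertex, the bags containing it form a connected subtree. All three properties hold, so this is a valid tree decomposition of width max|bag| − 1 = 1, and hence tw(G) ≤ 1.

Yes; width 1.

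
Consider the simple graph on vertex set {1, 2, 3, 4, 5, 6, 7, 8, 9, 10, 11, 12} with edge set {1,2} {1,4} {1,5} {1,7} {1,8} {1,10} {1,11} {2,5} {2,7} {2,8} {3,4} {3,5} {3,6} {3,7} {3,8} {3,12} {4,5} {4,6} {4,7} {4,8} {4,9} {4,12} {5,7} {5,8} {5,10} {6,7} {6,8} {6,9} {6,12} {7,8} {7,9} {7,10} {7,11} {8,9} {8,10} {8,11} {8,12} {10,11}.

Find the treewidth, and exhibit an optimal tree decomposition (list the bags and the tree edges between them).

Treewidth 4.
One optimal decomposition is:
Bags: B1 = {4, 6, 7, 8, 9}  B2 = {3, 4, 6, 7, 8}  B3 = {3, 4, 5, 7, 8}  B4 = {3, 4, 6, 8, 12}  B5 = {1, 4, 5, 7, 8}  B6 = {1, 2, 5, 7, 8}  B7 = {1, 5, 7, 8, 10}  B8 = {1, 7, 8, 10, 11}
Tree: B1–B2, B2–B3, B2–B4, B3–B5, B5–B6, B6–B7, B7–B8

Each bag holds 5 vertices, so the decomposition has width 4, which upper-bounds the treewidth. For the lower bound, the 5 vertices {3, 4, 6, 8, 12} are pairwise adjacent, and any tree decomposition puts a clique entirely inside one bag — forcing width ≥ 4. Hence tw(G) = 4 exactly.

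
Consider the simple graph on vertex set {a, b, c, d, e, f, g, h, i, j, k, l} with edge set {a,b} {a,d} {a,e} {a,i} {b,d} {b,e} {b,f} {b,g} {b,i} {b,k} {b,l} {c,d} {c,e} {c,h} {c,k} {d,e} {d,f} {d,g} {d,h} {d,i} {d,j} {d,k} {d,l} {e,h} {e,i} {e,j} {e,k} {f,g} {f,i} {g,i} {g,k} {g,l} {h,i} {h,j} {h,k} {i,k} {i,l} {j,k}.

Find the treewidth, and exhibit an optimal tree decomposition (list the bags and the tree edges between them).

Each bag holds 5 vertices, so the decomposition has width 4, which upper-bounds the treewidth. For the lower bound, the 5 vertices {d, e, h, j, k} are pairwise adjacent, and any tree decomposition puts a clique entirely inside one bag — forcing width ≥ 4. The upper and lower bounds meet at 4, so that is the treewidth.

Treewidth 4.
One optimal decomposition is:
Bags: B1 = {a, b, d, e, i}  B2 = {b, d, e, i, k}  B3 = {b, d, g, i, k}  B4 = {d, e, h, i, k}  B5 = {b, d, f, g, i}  B6 = {c, d, e, h, k}  B7 = {b, d, g, i, l}  B8 = {d, e, h, j, k}
Tree: B1–B2, B2–B3, B2–B4, B3–B5, B4–B6, B3–B7, B6–B8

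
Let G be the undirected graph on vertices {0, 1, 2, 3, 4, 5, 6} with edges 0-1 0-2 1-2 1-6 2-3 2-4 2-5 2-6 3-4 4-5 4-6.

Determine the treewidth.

2

A width-2 tree decomposition is:
Bags: B1 = {0, 1, 2}  B2 = {1, 2, 6}  B3 = {2, 4, 6}  B4 = {2, 3, 4}  B5 = {2, 4, 5}
Tree: B1–B2, B2–B3, B3–B4, B4–B5
The largest bag has 3 vertices, giving width 2; this decomposition certifies tw(G) ≤ 2. For the lower bound, the 3 vertices {0, 1, 2} are pairwise adjacent, and any tree decomposition puts a clique entirely inside one bag — forcing width ≥ 2. Hence tw(G) = 2 exactly.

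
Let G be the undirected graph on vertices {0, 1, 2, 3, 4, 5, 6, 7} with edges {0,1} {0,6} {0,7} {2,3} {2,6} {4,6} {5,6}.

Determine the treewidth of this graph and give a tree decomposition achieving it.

Treewidth 1.
Bags: B1 = {4, 6}  B2 = {0, 6}  B3 = {0, 1}  B4 = {0, 7}  B5 = {2, 6}  B6 = {5, 6}  B7 = {2, 3}
Tree: B1–B2, B2–B3, B2–B4, B1–B5, B5–B6, B5–B7

The largest bag has 2 vertices, giving width 1; this decomposition certifies tw(G) ≤ 1. G has an edge, so its treewidth is at least 1. The upper and lower bounds meet at 1, so that is the treewidth.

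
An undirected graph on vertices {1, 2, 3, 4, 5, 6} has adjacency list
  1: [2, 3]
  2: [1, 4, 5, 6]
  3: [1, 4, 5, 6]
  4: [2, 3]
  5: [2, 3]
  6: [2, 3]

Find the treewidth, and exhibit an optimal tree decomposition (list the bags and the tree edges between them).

The largest bag has 3 vertices, giving width 2; this decomposition certifies tw(G) ≤ 2. For the lower bound, G contains the cycle 1–3–4–2–1, so G is not a forest; only forests have treewidth ≤ 1, hence tw(G) ≥ 2. The upper and lower bounds meet at 2, so that is the treewidth.

Treewidth 2.
Bags: B1 = {1, 2, 3}  B2 = {2, 3, 4}  B3 = {2, 3, 6}  B4 = {2, 3, 5}
Tree: B1–B2, B2–B3, B3–B4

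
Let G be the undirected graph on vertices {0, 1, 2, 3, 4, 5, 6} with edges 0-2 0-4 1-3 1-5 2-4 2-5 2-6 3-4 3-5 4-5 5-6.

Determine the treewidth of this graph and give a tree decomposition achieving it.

Treewidth 2.
One optimal decomposition is:
Bags: B1 = {2, 4, 5}  B2 = {0, 2, 4}  B3 = {3, 4, 5}  B4 = {2, 5, 6}  B5 = {1, 3, 5}
Tree: B1–B2, B1–B3, B1–B4, B3–B5

Every bag has size at most 3, so the width is 3 − 1 = 2 and tw(G) ≤ 2. Conversely, {0, 2, 4} is a clique of size 3, and the vertices of any clique must share a bag in every tree decomposition; so some bag has ≥ 3 vertices and tw(G) ≥ 2. Hence tw(G) = 2 exactly.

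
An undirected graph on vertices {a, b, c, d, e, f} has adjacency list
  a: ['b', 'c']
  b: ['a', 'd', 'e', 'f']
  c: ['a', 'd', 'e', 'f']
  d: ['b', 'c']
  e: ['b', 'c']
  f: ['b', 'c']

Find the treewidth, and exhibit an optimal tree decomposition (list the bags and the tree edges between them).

Treewidth 2.
Bags: B1 = {a, b, c}  B2 = {b, c, d}  B3 = {b, c, e}  B4 = {b, c, f}
Tree: B1–B2, B2–B3, B3–B4

The largest bag has 3 vertices, giving width 2; this decomposition certifies tw(G) ≤ 2. Since a–b–d–c–a is a cycle in G, G is not acyclic. Forests are exactly the graphs of treewidth ≤ 1, so tw(G) ≥ 2. Combining the bounds, tw(G) = 2.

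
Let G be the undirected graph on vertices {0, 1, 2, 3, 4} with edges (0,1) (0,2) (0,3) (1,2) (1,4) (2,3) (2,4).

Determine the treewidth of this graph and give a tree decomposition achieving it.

Treewidth 2.
One such decomposition:
Bags: B1 = {1, 2, 4}  B2 = {0, 1, 2}  B3 = {0, 2, 3}
Tree: B1–B2, B2–B3

Every bag has size at most 3, so the width is 3 − 1 = 2 and tw(G) ≤ 2. Conversely, {0, 1, 2} is a clique of size 3, and the vertices of any clique must share a bag in every tree decomposition; so some bag has ≥ 3 vertices and tw(G) ≥ 2. Hence tw(G) = 2 exactly.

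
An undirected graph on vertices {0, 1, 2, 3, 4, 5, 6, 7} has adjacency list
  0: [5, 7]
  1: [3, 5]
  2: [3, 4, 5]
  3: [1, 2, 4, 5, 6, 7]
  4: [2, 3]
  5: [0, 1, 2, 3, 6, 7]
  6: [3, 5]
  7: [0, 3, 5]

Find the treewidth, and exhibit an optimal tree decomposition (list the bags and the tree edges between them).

Each bag holds 3 vertices, so the decomposition has width 2, which upper-bounds the treewidth. On the other hand G contains the 3-clique {0, 5, 7}. A clique must lie in a single bag of any decomposition, so no decomposition can have width below 2. Therefore the treewidth is 2.

Treewidth 2.
Bags: B1 = {3, 5, 7}  B2 = {1, 3, 5}  B3 = {0, 5, 7}  B4 = {2, 3, 5}  B5 = {2, 3, 4}  B6 = {3, 5, 6}
Tree: B1–B2, B1–B3, B1–B4, B4–B5, B2–B6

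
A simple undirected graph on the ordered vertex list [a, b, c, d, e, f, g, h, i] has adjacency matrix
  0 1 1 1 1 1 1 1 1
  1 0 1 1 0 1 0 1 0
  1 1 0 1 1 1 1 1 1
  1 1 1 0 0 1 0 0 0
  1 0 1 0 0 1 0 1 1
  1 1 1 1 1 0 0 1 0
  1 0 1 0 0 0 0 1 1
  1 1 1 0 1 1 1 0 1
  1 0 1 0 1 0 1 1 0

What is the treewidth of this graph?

A width-4 tree decomposition is:
Bags: B1 = {a, c, e, f, h}  B2 = {a, b, c, f, h}  B3 = {a, c, e, h, i}  B4 = {a, b, c, d, f}  B5 = {a, c, g, h, i}
Tree: B1–B2, B1–B3, B2–B4, B3–B5
Every bag has size at most 5, so the width is 5 − 1 = 4 and tw(G) ≤ 4. For the lower bound, the 5 vertices {a, b, c, d, f} are pairwise adjacent, and any tree decomposition puts a clique entirely inside one bag — forcing width ≥ 4. Hence tw(G) = 4 exactly.

4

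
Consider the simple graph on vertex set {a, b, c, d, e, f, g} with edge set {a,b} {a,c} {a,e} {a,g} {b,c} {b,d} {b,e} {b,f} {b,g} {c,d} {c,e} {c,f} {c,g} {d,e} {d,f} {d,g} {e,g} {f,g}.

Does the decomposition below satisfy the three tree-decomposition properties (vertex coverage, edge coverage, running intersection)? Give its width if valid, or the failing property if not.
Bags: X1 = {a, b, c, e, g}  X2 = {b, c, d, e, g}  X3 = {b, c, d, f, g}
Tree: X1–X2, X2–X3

Checking the three conditions: (i) the bags cover all of {a, b, c, d, e, f, g}; (ii) for each edge, some bag contains both endpoints; (iii) the bags containing any fixed vertex form a subtree. All hold, so the decomposition is valid with width 5 − 1 = 4.

Yes; width 4.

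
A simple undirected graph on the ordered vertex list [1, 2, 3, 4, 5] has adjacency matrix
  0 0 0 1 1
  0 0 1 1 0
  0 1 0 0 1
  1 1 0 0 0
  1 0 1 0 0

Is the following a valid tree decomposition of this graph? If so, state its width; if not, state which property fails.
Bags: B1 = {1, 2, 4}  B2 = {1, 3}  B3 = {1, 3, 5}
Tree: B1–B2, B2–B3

A tree decomposition must satisfy three properties: every vertex lies in some bag; for every edge, both endpoints lie together in some bag; and for every vertex, the bags containing it form a connected subtree. Here edge (2,3) lies in no bag, so the decomposition is invalid.

No — edge (2,3) lies in no bag.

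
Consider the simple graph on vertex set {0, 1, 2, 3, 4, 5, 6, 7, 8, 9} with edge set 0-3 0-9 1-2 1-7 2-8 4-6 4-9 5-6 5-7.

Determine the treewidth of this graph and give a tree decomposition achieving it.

Every bag has size at most 2, so the width is 2 − 1 = 1 and tw(G) ≤ 1. Since G has at least one edge (e.g. 3–0), it is not an edgeless graph, so tw(G) ≥ 1. Hence tw(G) = 1 exactly.

Treewidth 1.
One such decomposition:
Bags: B1 = {0, 3}  B2 = {0, 9}  B3 = {4, 9}  B4 = {4, 6}  B5 = {5, 6}  B6 = {5, 7}  B7 = {1, 7}  B8 = {1, 2}  B9 = {2, 8}
Tree: B1–B2, B2–B3, B3–B4, B4–B5, B5–B6, B6–B7, B7–B8, B8–B9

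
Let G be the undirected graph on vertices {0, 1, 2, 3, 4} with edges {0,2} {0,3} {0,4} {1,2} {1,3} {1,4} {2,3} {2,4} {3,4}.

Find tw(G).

A width-3 tree decomposition is:
Bags: B1 = {1, 2, 3, 4}  B2 = {0, 2, 3, 4}
Tree: B1–B2
Every bag has size at most 4, so the width is 4 − 1 = 3 and tw(G) ≤ 3. Conversely, {0, 2, 3, 4} is a clique of size 4, and the vertices of any clique must share a bag in every tree decomposition; so some bag has ≥ 4 vertices and tw(G) ≥ 3. Hence tw(G) = 3 exactly.

3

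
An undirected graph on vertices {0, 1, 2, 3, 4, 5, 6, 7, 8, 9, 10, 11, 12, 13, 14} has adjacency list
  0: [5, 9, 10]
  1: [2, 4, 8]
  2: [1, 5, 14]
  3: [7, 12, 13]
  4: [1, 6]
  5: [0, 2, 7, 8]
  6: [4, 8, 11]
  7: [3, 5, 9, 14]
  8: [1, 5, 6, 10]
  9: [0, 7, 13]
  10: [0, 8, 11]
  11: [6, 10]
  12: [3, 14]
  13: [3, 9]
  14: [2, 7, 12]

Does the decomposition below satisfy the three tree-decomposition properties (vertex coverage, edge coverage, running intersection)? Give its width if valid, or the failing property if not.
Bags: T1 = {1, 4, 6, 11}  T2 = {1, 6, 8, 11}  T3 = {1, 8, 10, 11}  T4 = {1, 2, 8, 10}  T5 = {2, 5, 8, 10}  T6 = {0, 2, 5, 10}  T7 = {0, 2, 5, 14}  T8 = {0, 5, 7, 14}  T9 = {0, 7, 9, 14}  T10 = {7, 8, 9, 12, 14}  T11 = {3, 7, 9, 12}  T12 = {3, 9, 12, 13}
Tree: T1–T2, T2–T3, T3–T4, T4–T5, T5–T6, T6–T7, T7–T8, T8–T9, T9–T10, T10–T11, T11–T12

No — bags containing vertex 8 are not connected in the tree.

A tree decomposition must satisfy three properties: every vertex lies in some bag; for every edge, both endpoints lie together in some bag; and for every vertex, the bags containing it form a connected subtree. Here bags containing vertex 8 are not connected in the tree, so the decomposition is invalid.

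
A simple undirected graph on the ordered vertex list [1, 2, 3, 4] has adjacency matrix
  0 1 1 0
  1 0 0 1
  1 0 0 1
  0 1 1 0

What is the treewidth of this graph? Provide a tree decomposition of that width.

The largest bag has 3 vertices, giving width 2; this decomposition certifies tw(G) ≤ 2. The edges 1–3–4–2–1 form a cycle, so G is not a tree and its treewidth is at least 2. Combining the bounds, tw(G) = 2.

Treewidth 2.
One such decomposition:
Bags: B1 = {1, 3, 4}  B2 = {1, 2, 4}
Tree: B1–B2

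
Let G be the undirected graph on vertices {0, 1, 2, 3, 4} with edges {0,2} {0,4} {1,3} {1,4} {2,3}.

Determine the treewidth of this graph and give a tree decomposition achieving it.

Every bag has size at most 3, so the width is 3 − 1 = 2 and tw(G) ≤ 2. Since 3–1–4–0–2–3 is a cycle in G, G is not acyclic. Forests are exactly the graphs of treewidth ≤ 1, so tw(G) ≥ 2. Therefore the treewidth is 2.

Treewidth 2.
One such decomposition:
Bags: B1 = {1, 3, 4}  B2 = {0, 3, 4}  B3 = {0, 2, 3}
Tree: B1–B2, B2–B3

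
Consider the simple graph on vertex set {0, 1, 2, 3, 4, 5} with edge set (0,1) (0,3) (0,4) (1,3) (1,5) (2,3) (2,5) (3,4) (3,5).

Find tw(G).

2

A width-2 tree decomposition is:
Bags: B1 = {2, 3, 5}  B2 = {1, 3, 5}  B3 = {0, 1, 3}  B4 = {0, 3, 4}
Tree: B1–B2, B2–B3, B3–B4
Each bag holds 3 vertices, so the decomposition has width 2, which upper-bounds the treewidth. For the lower bound, the 3 vertices {0, 1, 3} are pairwise adjacent, and any tree decomposition puts a clique entirely inside one bag — forcing width ≥ 2. Combining the bounds, tw(G) = 2.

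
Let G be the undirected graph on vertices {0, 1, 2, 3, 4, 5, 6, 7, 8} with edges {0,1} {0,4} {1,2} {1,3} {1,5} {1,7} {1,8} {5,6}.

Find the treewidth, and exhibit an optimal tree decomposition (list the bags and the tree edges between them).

Treewidth 1.
Bags: B1 = {0, 1}  B2 = {1, 5}  B3 = {5, 6}  B4 = {1, 3}  B5 = {1, 8}  B6 = {1, 2}  B7 = {0, 4}  B8 = {1, 7}
Tree: B1–B2, B2–B3, B1–B4, B4–B5, B5–B6, B1–B7, B1–B8

The largest bag has 2 vertices, giving width 1; this decomposition certifies tw(G) ≤ 1. Since G has at least one edge (e.g. 1–0), it is not an edgeless graph, so tw(G) ≥ 1. The upper and lower bounds meet at 1, so that is the treewidth.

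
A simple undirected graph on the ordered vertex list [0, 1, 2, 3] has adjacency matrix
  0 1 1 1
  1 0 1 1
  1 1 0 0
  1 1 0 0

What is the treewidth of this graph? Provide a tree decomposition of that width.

Treewidth 2.
Bags: B1 = {0, 1, 3}  B2 = {0, 1, 2}
Tree: B1–B2

Every bag has size at most 3, so the width is 3 − 1 = 2 and tw(G) ≤ 2. On the other hand G contains the 3-clique {0, 1, 2}. A clique must lie in a single bag of any decomposition, so no decomposition can have width below 2. The upper and lower bounds meet at 2, so that is the treewidth.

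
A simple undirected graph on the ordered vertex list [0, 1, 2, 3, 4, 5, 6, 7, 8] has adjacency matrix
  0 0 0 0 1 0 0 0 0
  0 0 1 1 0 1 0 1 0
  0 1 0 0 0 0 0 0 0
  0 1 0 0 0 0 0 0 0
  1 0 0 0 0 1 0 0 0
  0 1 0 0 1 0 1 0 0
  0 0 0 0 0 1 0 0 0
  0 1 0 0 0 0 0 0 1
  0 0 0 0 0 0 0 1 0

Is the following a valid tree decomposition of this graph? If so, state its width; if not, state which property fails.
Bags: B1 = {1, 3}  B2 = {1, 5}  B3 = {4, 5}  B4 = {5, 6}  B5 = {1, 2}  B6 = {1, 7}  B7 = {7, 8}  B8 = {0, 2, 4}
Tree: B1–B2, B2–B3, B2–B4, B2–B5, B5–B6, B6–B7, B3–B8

No — bags containing vertex 2 are not connected in the tree.

A tree decomposition must satisfy three properties: every vertex lies in some bag; for every edge, both endpoints lie together in some bag; and for every vertex, the bags containing it form a connected subtree. Here bags containing vertex 2 are not connected in the tree, so the decomposition is invalid.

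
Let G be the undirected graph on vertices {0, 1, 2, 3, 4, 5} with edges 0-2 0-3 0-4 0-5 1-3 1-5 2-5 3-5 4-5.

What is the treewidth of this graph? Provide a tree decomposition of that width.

Treewidth 2.
Bags: B1 = {0, 3, 5}  B2 = {0, 2, 5}  B3 = {0, 4, 5}  B4 = {1, 3, 5}
Tree: B1–B2, B1–B3, B1–B4

Each bag holds 3 vertices, so the decomposition has width 2, which upper-bounds the treewidth. For the lower bound, the 3 vertices {0, 2, 5} are pairwise adjacent, and any tree decomposition puts a clique entirely inside one bag — forcing width ≥ 2. Hence tw(G) = 2 exactly.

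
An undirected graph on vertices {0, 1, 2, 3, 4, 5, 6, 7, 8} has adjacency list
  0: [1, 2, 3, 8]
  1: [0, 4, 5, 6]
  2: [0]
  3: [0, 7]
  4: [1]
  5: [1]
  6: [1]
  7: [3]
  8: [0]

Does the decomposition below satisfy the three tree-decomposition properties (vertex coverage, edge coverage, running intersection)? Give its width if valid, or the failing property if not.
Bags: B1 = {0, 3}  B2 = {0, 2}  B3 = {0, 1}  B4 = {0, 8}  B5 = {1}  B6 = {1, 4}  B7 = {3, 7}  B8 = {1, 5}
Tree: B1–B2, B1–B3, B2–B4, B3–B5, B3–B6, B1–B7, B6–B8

A tree decomposition must satisfy three properties: every vertex lies in some bag; for every edge, both endpoints lie together in some bag; and for every vertex, the bags containing it form a connected subtree. Here vertex 6 appears in no bag, so the decomposition is invalid.

No — vertex 6 appears in no bag.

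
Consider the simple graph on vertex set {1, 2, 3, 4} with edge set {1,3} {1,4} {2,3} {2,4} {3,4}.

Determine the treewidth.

2

A width-2 tree decomposition is:
Bags: B1 = {2, 3, 4}  B2 = {1, 3, 4}
Tree: B1–B2
The largest bag has 3 vertices, giving width 2; this decomposition certifies tw(G) ≤ 2. For the lower bound, the 3 vertices {1, 3, 4} are pairwise adjacent, and any tree decomposition puts a clique entirely inside one bag — forcing width ≥ 2. Therefore the treewidth is 2.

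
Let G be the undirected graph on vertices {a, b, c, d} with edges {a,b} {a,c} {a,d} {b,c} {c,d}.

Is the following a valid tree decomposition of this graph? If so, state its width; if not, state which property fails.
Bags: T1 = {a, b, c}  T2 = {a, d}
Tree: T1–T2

No — edge (c,d) lies in no bag.

A tree decomposition must satisfy three properties: every vertex lies in some bag; for every edge, both endpoints lie together in some bag; and for every vertex, the bags containing it form a connected subtree. Here edge (c,d) lies in no bag, so the decomposition is invalid.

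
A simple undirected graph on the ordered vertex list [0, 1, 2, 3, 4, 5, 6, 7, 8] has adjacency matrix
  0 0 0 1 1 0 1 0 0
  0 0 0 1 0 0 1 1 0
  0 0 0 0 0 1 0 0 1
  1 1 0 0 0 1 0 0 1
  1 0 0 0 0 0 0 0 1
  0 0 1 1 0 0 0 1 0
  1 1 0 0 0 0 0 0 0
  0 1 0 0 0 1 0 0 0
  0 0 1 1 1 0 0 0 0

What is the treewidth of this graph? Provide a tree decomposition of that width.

Treewidth 3.
One optimal decomposition is:
Bags: B1 = {1, 5, 6, 7}  B2 = {1, 3, 5, 6}  B3 = {0, 3, 5, 6}  B4 = {0, 2, 3, 5}  B5 = {0, 2, 3, 8}  B6 = {0, 2, 4, 8}
Tree: B1–B2, B2–B3, B3–B4, B4–B5, B5–B6

Every bag has size at most 4, so the width is 4 − 1 = 3 and tw(G) ≤ 3. For the lower bound: the 4 vertex sets {1,6,7}, {5}, {3}, {0,2,4,8} are disjoint, each induces a connected subgraph, and every pair is joined by at least one edge of G. Contracting each set to a single vertex therefore yields K_{4} as a minor, and since treewidth is minor-monotone, tw(G) ≥ tw(K_{4}) = 3. Hence tw(G) = 3 exactly.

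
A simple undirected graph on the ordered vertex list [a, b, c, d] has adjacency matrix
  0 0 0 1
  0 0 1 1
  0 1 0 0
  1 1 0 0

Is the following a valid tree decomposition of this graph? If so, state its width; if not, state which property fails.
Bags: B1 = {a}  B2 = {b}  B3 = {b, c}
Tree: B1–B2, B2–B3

No — vertex d appears in no bag.

A tree decomposition must satisfy three properties: every vertex lies in some bag; for every edge, both endpoints lie together in some bag; and for every vertex, the bags containing it form a connected subtree. Here vertex d appears in no bag, so the decomposition is invalid.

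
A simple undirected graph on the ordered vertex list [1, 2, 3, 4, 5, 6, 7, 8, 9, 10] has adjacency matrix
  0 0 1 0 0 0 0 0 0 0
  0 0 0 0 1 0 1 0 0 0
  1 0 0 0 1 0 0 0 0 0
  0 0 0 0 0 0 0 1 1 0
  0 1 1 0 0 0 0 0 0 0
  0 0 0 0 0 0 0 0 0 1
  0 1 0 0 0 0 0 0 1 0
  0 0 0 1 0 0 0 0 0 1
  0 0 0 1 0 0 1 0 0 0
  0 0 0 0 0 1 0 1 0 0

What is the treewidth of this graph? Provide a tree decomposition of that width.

Every bag has size at most 2, so the width is 2 − 1 = 1 and tw(G) ≤ 1. G has an edge, so its treewidth is at least 1. Hence tw(G) = 1 exactly.

Treewidth 1.
One optimal decomposition is:
Bags: B1 = {1, 3}  B2 = {3, 5}  B3 = {2, 5}  B4 = {2, 7}  B5 = {7, 9}  B6 = {4, 9}  B7 = {4, 8}  B8 = {8, 10}  B9 = {6, 10}
Tree: B1–B2, B2–B3, B3–B4, B4–B5, B5–B6, B6–B7, B7–B8, B8–B9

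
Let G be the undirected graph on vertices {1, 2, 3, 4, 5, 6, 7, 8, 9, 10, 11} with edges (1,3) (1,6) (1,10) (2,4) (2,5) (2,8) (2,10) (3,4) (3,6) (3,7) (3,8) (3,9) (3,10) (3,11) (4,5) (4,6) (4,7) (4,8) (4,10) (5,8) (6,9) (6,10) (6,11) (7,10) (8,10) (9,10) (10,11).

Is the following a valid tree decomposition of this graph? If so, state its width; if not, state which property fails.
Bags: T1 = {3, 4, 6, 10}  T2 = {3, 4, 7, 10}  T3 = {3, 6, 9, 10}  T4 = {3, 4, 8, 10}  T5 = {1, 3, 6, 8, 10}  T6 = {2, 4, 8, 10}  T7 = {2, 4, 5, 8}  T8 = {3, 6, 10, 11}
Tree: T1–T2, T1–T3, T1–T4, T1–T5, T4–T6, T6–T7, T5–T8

A tree decomposition must satisfy three properties: every vertex lies in some bag; for every edge, both endpoints lie together in some bag; and for every vertex, the bags containing it form a connected subtree. Here bags containing vertex 8 are not connected in the tree, so the decomposition is invalid.

No — bags containing vertex 8 are not connected in the tree.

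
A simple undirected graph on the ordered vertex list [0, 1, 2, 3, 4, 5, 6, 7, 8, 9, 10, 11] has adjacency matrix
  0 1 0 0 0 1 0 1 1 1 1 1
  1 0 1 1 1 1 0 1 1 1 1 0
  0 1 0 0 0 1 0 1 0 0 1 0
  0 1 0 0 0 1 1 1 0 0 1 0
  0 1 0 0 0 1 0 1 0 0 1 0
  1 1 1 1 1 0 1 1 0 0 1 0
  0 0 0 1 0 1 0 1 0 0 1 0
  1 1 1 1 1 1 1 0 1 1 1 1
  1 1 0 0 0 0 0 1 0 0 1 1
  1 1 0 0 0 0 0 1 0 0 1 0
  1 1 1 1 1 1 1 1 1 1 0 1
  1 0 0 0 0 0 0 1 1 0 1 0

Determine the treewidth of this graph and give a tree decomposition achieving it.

Treewidth 4.
One optimal decomposition is:
Bags: B1 = {0, 1, 7, 8, 10}  B2 = {0, 1, 7, 9, 10}  B3 = {0, 1, 5, 7, 10}  B4 = {1, 4, 5, 7, 10}  B5 = {1, 2, 5, 7, 10}  B6 = {0, 7, 8, 10, 11}  B7 = {1, 3, 5, 7, 10}  B8 = {3, 5, 6, 7, 10}
Tree: B1–B2, B1–B3, B3–B4, B4–B5, B1–B6, B3–B7, B7–B8

The largest bag has 5 vertices, giving width 4; this decomposition certifies tw(G) ≤ 4. For the lower bound, the 5 vertices {0, 1, 7, 8, 10} are pairwise adjacent, and any tree decomposition puts a clique entirely inside one bag — forcing width ≥ 4. The upper and lower bounds meet at 4, so that is the treewidth.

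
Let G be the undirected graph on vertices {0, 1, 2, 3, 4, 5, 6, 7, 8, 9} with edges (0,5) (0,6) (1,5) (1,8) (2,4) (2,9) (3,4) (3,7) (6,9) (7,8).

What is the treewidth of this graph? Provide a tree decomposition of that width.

Treewidth 2.
Bags: B1 = {1, 5, 8}  B2 = {0, 5, 8}  B3 = {0, 6, 8}  B4 = {6, 8, 9}  B5 = {2, 8, 9}  B6 = {2, 4, 8}  B7 = {3, 4, 8}  B8 = {3, 7, 8}
Tree: B1–B2, B2–B3, B3–B4, B4–B5, B5–B6, B6–B7, B7–B8

Each bag holds 3 vertices, so the decomposition has width 2, which upper-bounds the treewidth. The edges 8–1–5–0–6–9–2–4–3–7–8 form a cycle, so G is not a tree and its treewidth is at least 2. Therefore the treewidth is 2.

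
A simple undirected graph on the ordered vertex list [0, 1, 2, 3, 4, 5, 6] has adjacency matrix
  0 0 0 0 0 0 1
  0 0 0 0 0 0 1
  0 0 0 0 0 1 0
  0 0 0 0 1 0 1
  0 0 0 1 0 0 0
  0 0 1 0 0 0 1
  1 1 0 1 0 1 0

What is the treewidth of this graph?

A width-1 tree decomposition is:
Bags: B1 = {3, 4}  B2 = {3, 6}  B3 = {1, 6}  B4 = {0, 6}  B5 = {5, 6}  B6 = {2, 5}
Tree: B1–B2, B2–B3, B3–B4, B4–B5, B5–B6
The largest bag has 2 vertices, giving width 1; this decomposition certifies tw(G) ≤ 1. Any graph with an edge has treewidth ≥ 1, and G has the edge 4–3. Combining the bounds, tw(G) = 1.

1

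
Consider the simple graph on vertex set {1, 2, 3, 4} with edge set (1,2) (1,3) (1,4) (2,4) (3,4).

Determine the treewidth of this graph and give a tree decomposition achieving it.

Every bag has size at most 3, so the width is 3 − 1 = 2 and tw(G) ≤ 2. On the other hand G contains the 3-clique {1, 2, 4}. A clique must lie in a single bag of any decomposition, so no decomposition can have width below 2. Therefore the treewidth is 2.

Treewidth 2.
Bags: B1 = {1, 3, 4}  B2 = {1, 2, 4}
Tree: B1–B2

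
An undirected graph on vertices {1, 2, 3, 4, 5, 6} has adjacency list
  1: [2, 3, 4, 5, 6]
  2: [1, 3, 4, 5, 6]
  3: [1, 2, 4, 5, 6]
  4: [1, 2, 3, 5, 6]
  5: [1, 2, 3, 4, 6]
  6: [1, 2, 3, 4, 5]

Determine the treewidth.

5

A width-5 tree decomposition is:
Bags: B1 = {1, 2, 3, 4, 5, 6}
Tree: (single bag)
A single bag containing all 6 vertices is trivially a valid decomposition of width 5. Conversely, {1, 2, 3, 4, 5, 6} is a clique of size 6, and the vertices of any clique must share a bag in every tree decomposition; so some bag has ≥ 6 vertices and tw(G) ≥ 5. Combining the bounds, tw(G) = 5.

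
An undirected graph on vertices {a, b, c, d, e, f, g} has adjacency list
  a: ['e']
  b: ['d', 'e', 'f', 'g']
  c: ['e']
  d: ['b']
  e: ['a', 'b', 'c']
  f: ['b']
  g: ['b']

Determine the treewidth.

1

A width-1 tree decomposition is:
Bags: B1 = {b, e}  B2 = {b, g}  B3 = {a, e}  B4 = {b, f}  B5 = {c, e}  B6 = {b, d}
Tree: B1–B2, B1–B3, B1–B4, B3–B5, B1–B6
Every bag has size at most 2, so the width is 2 − 1 = 1 and tw(G) ≤ 1. Any graph with an edge has treewidth ≥ 1, and G has the edge e–b. The upper and lower bounds meet at 1, so that is the treewidth.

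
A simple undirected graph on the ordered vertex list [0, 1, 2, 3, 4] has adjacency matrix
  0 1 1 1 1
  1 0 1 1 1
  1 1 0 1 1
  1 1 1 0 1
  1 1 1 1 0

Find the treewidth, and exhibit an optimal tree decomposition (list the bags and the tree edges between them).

Treewidth 4.
One such decomposition:
Bags: B1 = {0, 1, 2, 3, 4}
Tree: (single bag)

With just one bag of size 5, the width is 5 − 1 = 4, so tw(G) ≤ 4. On the other hand G contains the 5-clique {0, 1, 2, 3, 4}. A clique must lie in a single bag of any decomposition, so no decomposition can have width below 4. Combining the bounds, tw(G) = 4.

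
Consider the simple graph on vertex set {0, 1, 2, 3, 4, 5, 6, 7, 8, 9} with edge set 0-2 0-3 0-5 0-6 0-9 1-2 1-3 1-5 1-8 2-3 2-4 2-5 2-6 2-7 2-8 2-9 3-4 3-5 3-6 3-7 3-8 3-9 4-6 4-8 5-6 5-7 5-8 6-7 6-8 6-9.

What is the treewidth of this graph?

A width-4 tree decomposition is:
Bags: B1 = {2, 3, 5, 6, 8}  B2 = {0, 2, 3, 5, 6}  B3 = {2, 3, 4, 6, 8}  B4 = {1, 2, 3, 5, 8}  B5 = {2, 3, 5, 6, 7}  B6 = {0, 2, 3, 6, 9}
Tree: B1–B2, B1–B3, B1–B4, B2–B5, B2–B6
Every bag has size at most 5, so the width is 5 − 1 = 4 and tw(G) ≤ 4. Conversely, {1, 2, 3, 5, 8} is a clique of size 5, and the vertices of any clique must share a bag in every tree decomposition; so some bag has ≥ 5 vertices and tw(G) ≥ 4. Hence tw(G) = 4 exactly.

4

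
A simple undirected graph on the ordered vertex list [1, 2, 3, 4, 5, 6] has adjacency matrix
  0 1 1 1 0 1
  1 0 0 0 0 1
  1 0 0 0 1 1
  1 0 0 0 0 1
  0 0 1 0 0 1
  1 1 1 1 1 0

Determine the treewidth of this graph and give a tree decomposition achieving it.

Every bag has size at most 3, so the width is 3 − 1 = 2 and tw(G) ≤ 2. On the other hand G contains the 3-clique {1, 2, 6}. A clique must lie in a single bag of any decomposition, so no decomposition can have width below 2. Hence tw(G) = 2 exactly.

Treewidth 2.
One such decomposition:
Bags: B1 = {1, 4, 6}  B2 = {1, 3, 6}  B3 = {3, 5, 6}  B4 = {1, 2, 6}
Tree: B1–B2, B2–B3, B2–B4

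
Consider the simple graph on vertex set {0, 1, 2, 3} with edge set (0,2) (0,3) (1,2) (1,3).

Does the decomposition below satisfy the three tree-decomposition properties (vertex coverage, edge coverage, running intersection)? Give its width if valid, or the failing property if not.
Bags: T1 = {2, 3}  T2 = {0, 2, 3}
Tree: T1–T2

A tree decomposition must satisfy three properties: every vertex lies in some bag; for every edge, both endpoints lie together in some bag; and for every vertex, the bags containing it form a connected subtree. Here vertex 1 appears in no bag, so the decomposition is invalid.

No — vertex 1 appears in no bag.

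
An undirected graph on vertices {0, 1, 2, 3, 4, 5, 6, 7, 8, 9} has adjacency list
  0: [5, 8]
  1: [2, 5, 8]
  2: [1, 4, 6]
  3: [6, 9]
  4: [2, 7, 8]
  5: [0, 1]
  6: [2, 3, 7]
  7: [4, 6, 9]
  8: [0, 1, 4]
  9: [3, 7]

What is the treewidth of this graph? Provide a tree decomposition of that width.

Treewidth 2.
One optimal decomposition is:
Bags: B1 = {0, 1, 5}  B2 = {0, 1, 8}  B3 = {1, 2, 8}  B4 = {2, 4, 8}  B5 = {2, 4, 6}  B6 = {4, 6, 7}  B7 = {3, 6, 7}  B8 = {3, 7, 9}
Tree: B1–B2, B2–B3, B3–B4, B4–B5, B5–B6, B6–B7, B7–B8

The largest bag has 3 vertices, giving width 2; this decomposition certifies tw(G) ≤ 2. The edges 5–0–8–1–5 form a cycle, so G is not a tree and its treewidth is at least 2. Hence tw(G) = 2 exactly.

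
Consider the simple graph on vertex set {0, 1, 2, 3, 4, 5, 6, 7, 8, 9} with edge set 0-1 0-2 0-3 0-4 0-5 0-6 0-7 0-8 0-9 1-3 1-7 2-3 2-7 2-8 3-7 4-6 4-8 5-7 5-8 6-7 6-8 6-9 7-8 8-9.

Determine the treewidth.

A width-3 tree decomposition is:
Bags: B1 = {0, 2, 7, 8}  B2 = {0, 2, 3, 7}  B3 = {0, 1, 3, 7}  B4 = {0, 5, 7, 8}  B5 = {0, 6, 7, 8}  B6 = {0, 6, 8, 9}  B7 = {0, 4, 6, 8}
Tree: B1–B2, B2–B3, B1–B4, B1–B5, B5–B6, B6–B7
Every bag has size at most 4, so the width is 4 − 1 = 3 and tw(G) ≤ 3. On the other hand G contains the 4-clique {0, 6, 8, 9}. A clique must lie in a single bag of any decomposition, so no decomposition can have width below 3. Hence tw(G) = 3 exactly.

3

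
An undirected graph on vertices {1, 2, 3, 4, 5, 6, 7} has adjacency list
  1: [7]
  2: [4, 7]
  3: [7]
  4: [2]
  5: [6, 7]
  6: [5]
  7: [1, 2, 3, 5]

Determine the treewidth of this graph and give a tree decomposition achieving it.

The largest bag has 2 vertices, giving width 1; this decomposition certifies tw(G) ≤ 1. G has an edge, so its treewidth is at least 1. Therefore the treewidth is 1.

Treewidth 1.
Bags: B1 = {2, 7}  B2 = {5, 7}  B3 = {2, 4}  B4 = {3, 7}  B5 = {1, 7}  B6 = {5, 6}
Tree: B1–B2, B1–B3, B2–B4, B2–B5, B2–B6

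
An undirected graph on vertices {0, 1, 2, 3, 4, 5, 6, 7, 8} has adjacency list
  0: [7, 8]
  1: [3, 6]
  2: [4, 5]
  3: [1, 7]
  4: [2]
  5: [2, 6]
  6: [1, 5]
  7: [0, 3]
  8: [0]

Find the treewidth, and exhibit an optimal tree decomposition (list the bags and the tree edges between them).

Treewidth 1.
One optimal decomposition is:
Bags: B1 = {2, 4}  B2 = {2, 5}  B3 = {5, 6}  B4 = {1, 6}  B5 = {1, 3}  B6 = {3, 7}  B7 = {0, 7}  B8 = {0, 8}
Tree: B1–B2, B2–B3, B3–B4, B4–B5, B5–B6, B6–B7, B7–B8

Every bag has size at most 2, so the width is 2 − 1 = 1 and tw(G) ≤ 1. Any graph with an edge has treewidth ≥ 1, and G has the edge 4–2. Combining the bounds, tw(G) = 1.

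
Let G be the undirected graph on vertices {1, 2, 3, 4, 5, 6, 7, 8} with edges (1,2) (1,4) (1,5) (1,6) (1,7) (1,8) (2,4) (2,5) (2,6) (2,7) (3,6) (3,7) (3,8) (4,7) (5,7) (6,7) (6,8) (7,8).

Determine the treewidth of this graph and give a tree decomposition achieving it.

Treewidth 3.
One optimal decomposition is:
Bags: B1 = {1, 2, 6, 7}  B2 = {1, 2, 4, 7}  B3 = {1, 6, 7, 8}  B4 = {1, 2, 5, 7}  B5 = {3, 6, 7, 8}
Tree: B1–B2, B1–B3, B2–B4, B3–B5

Each bag holds 4 vertices, so the decomposition has width 3, which upper-bounds the treewidth. For the lower bound, the 4 vertices {1, 6, 7, 8} are pairwise adjacent, and any tree decomposition puts a clique entirely inside one bag — forcing width ≥ 3. The upper and lower bounds meet at 3, so that is the treewidth.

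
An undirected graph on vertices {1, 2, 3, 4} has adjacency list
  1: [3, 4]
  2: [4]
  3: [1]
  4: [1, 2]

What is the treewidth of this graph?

A width-1 tree decomposition is:
Bags: B1 = {2, 4}  B2 = {1, 4}  B3 = {1, 3}
Tree: B1–B2, B2–B3
Each bag holds 2 vertices, so the decomposition has width 1, which upper-bounds the treewidth. Since G has at least one edge (e.g. 2–4), it is not an edgeless graph, so tw(G) ≥ 1. Hence tw(G) = 1 exactly.

1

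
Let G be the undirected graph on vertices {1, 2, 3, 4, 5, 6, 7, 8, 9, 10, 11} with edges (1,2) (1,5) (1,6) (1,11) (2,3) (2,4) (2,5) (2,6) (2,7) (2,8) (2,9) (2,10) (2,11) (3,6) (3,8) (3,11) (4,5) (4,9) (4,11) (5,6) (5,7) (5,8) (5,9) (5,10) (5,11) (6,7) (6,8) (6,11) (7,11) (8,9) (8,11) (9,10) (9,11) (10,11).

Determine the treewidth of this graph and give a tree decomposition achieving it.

Treewidth 4.
One optimal decomposition is:
Bags: B1 = {2, 5, 8, 9, 11}  B2 = {2, 4, 5, 9, 11}  B3 = {2, 5, 6, 8, 11}  B4 = {2, 3, 6, 8, 11}  B5 = {2, 5, 6, 7, 11}  B6 = {1, 2, 5, 6, 11}  B7 = {2, 5, 9, 10, 11}
Tree: B1–B2, B1–B3, B3–B4, B3–B5, B3–B6, B2–B7

The largest bag has 5 vertices, giving width 4; this decomposition certifies tw(G) ≤ 4. For the lower bound, the 5 vertices {2, 3, 6, 8, 11} are pairwise adjacent, and any tree decomposition puts a clique entirely inside one bag — forcing width ≥ 4. Combining the bounds, tw(G) = 4.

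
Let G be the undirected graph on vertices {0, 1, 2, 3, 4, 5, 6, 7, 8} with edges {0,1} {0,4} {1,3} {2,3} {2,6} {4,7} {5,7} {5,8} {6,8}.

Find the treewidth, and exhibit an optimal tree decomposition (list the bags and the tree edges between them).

Each bag holds 3 vertices, so the decomposition has width 2, which upper-bounds the treewidth. For the lower bound, G contains the cycle 7–5–8–6–2–3–1–0–4–7, so G is not a forest; only forests have treewidth ≤ 1, hence tw(G) ≥ 2. Therefore the treewidth is 2.

Treewidth 2.
One optimal decomposition is:
Bags: B1 = {5, 7, 8}  B2 = {6, 7, 8}  B3 = {2, 6, 7}  B4 = {2, 3, 7}  B5 = {1, 3, 7}  B6 = {0, 1, 7}  B7 = {0, 4, 7}
Tree: B1–B2, B2–B3, B3–B4, B4–B5, B5–B6, B6–B7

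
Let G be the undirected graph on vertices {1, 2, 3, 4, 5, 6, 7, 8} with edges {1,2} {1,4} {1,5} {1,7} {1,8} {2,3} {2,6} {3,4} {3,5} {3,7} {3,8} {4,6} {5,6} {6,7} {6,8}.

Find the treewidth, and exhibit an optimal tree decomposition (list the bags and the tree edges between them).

Every bag has size at most 4, so the width is 4 − 1 = 3 and tw(G) ≤ 3. For the lower bound: the 4 vertex sets {1,5}, {2,3}, {6}, {4} are disjoint, each induces a connected subgraph, and every pair is joined by at least one edge of G. Contracting each set to a single vertex therefore yields K_{4} as a minor, and since treewidth is minor-monotone, tw(G) ≥ tw(K_{4}) = 3. Therefore the treewidth is 3.

Treewidth 3.
One optimal decomposition is:
Bags: B1 = {1, 3, 5, 6}  B2 = {1, 2, 3, 6}  B3 = {1, 3, 4, 6}  B4 = {1, 3, 6, 7}  B5 = {1, 3, 6, 8}
Tree: B1–B2, B2–B3, B3–B4, B4–B5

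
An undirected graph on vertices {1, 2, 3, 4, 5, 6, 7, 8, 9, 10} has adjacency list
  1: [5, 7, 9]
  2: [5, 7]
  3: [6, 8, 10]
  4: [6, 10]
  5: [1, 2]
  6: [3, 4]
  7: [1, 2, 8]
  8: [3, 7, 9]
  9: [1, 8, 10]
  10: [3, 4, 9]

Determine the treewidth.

A width-2 tree decomposition is:
Bags: B1 = {4, 6, 10}  B2 = {3, 6, 10}  B3 = {3, 9, 10}  B4 = {3, 8, 9}  B5 = {1, 8, 9}  B6 = {1, 7, 8}  B7 = {1, 5, 7}  B8 = {2, 5, 7}
Tree: B1–B2, B2–B3, B3–B4, B4–B5, B5–B6, B6–B7, B7–B8
Each bag holds 3 vertices, so the decomposition has width 2, which upper-bounds the treewidth. The edges 4–6–3–10–4 form a cycle, so G is not a tree and its treewidth is at least 2. Combining the bounds, tw(G) = 2.

2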